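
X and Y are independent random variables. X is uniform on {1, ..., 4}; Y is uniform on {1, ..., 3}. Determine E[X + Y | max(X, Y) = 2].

10/3

Outcomes with max(X, Y) = 2: (1,2), (2,1), (2,2), each with probability 1/12.
E[X + Y | max(X, Y) = 2] = (3 + 3 + 4) / 3 = 10/3.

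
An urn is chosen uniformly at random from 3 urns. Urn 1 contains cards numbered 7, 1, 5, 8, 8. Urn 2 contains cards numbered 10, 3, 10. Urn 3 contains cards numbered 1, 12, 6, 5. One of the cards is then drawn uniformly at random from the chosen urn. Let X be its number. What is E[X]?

292/45

E[X | urn 1] = (7+1+5+8+8)/5 = 29/5.
E[X | urn 2] = (10+3+10)/3 = 23/3.
E[X | urn 3] = (1+12+6+5)/4 = 6.
By the law of total expectation,
E[X] = (1/3)·(29/5) + (1/3)·(23/3) + (1/3)·(6) = 292/45.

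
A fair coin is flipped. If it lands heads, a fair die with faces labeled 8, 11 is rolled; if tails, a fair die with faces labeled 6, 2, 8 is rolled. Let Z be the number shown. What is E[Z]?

E[Z | heads] = (8+11)/2 = 19/2.
E[Z | tails] = (6+2+8)/3 = 16/3.
E[Z] = (1/2)·(19/2) + (1/2)·(16/3) = 89/12.

89/12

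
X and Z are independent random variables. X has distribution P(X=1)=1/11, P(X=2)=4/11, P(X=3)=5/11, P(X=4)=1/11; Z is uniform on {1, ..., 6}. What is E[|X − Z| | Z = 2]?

8/11

P(Z = 2) = 1/6.
Summing |X−Z|·P(x,y) over outcomes with Z = 2 gives 4/33.
E[|X − Z| | Z = 2] = (4/33) / (1/6) = 8/11.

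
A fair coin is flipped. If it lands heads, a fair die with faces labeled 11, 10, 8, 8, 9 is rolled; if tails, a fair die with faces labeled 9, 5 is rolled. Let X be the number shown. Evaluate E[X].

81/10

E[X | heads] = (11+10+8+8+9)/5 = 46/5.
E[X | tails] = (9+5)/2 = 7.
E[X] = (1/2)·(46/5) + (1/2)·(7) = 81/10.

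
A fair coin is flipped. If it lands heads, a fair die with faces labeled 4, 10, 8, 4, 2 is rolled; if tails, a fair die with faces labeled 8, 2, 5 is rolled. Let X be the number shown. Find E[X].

E[X | heads] = (4+10+8+4+2)/5 = 28/5.
E[X | tails] = (8+2+5)/3 = 5.
E[X] = (1/2)·(28/5) + (1/2)·(5) = 53/10.

53/10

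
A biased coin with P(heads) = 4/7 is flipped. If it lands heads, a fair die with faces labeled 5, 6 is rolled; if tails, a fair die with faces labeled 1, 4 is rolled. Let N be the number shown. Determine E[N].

59/14

E[N | heads] = (5+6)/2 = 11/2.
E[N | tails] = (1+4)/2 = 5/2.
By the law of total expectation,
E[N] = (4/7)·(11/2) + (3/7)·(5/2) = 59/14.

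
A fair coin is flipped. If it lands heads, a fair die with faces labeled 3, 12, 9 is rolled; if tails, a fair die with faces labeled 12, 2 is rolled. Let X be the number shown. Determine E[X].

15/2

E[X | heads] = (3+12+9)/3 = 8.
E[X | tails] = (12+2)/2 = 7.
E[X] = (1/2)·(8) + (1/2)·(7) = 15/2.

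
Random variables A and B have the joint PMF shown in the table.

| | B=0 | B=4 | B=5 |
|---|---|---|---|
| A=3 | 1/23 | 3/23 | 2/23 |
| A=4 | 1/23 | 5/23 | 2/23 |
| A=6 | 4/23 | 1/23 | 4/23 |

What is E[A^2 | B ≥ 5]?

P(B ≥ 5) = 8/23.
Σ A^2·P over the event = 9·(2/23) + 16·(2/23) + 36·(4/23) = 194/23.
E[A^2 | B ≥ 5] = (194/23) / (8/23) = 97/4.

97/4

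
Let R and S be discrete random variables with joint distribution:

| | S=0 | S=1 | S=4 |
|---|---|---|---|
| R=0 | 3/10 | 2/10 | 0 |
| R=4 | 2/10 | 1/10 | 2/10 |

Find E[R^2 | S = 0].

P(S = 0) = 1/2.
Σ R^2·P over the event = 0·(3/10) + 16·(2/10) = 16/5.
E[R^2 | S = 0] = (16/5) / (1/2) = 32/5.

32/5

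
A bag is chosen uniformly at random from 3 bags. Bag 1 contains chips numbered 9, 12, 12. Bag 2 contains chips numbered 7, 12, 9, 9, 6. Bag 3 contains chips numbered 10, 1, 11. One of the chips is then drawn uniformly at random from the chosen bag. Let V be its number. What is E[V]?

404/45

E[V | bag 1] = (9+12+12)/3 = 11.
E[V | bag 2] = (7+12+9+9+6)/5 = 43/5.
E[V | bag 3] = (10+1+11)/3 = 22/3.
By the law of total expectation,
E[V] = (1/3)·(11) + (1/3)·(43/5) + (1/3)·(22/3) = 404/45.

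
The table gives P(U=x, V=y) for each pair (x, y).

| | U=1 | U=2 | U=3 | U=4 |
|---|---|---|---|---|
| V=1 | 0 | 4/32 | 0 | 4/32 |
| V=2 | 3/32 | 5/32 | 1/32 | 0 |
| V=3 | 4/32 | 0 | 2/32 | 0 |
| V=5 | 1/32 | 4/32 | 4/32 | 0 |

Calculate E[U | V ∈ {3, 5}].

P(V ∈ {3, 5}) = 15/32.
Σ U·P over the event = 1·(4/32) + 1·(1/32) + 2·(4/32) + 3·(2/32) + 3·(4/32) = 31/32.
E[U | V ∈ {3, 5}] = (31/32) / (15/32) = 31/15.

31/15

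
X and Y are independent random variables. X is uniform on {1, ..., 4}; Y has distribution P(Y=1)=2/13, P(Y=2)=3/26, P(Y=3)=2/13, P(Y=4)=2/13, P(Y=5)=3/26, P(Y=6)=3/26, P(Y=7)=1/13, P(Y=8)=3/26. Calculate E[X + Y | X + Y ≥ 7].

464/53

P(X + Y ≥ 7) = 53/104.
Summing (X+Y)·P(x,y) over outcomes with X + Y ≥ 7 gives 58/13.
E[X + Y | X + Y ≥ 7] = (58/13) / (53/104) = 464/53.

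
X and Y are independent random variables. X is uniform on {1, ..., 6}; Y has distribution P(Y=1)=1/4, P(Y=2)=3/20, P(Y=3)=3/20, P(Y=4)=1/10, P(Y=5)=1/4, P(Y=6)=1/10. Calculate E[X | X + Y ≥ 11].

52/9

P(X + Y ≥ 11) = 3/40.
Summing X·P(x,y) over outcomes with X + Y ≥ 11 gives 13/30.
E[X | X + Y ≥ 11] = (13/30) / (3/40) = 52/9.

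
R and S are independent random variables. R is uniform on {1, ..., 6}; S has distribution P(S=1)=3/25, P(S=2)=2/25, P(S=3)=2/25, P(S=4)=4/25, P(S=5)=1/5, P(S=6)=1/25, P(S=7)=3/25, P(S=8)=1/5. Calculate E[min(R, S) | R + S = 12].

41/9

P(R + S = 12) = 3/50.
Summing min(R,S)·P(x,y) over outcomes with R + S = 12 gives 41/150.
E[min(R, S) | R + S = 12] = (41/150) / (3/50) = 41/9.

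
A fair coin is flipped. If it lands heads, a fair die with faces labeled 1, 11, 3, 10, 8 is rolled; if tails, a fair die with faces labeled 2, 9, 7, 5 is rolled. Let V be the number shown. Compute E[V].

247/40

E[V | heads] = (1+11+3+10+8)/5 = 33/5.
E[V | tails] = (2+9+7+5)/4 = 23/4.
E[V] = (1/2)·(33/5) + (1/2)·(23/4) = 247/40.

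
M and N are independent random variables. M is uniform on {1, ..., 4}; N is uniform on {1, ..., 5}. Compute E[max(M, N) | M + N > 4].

P(M + N > 4) = 7/10.
Summing max(M,N)·P(x,y) over outcomes with M + N > 4 gives 57/20.
E[max(M, N) | M + N > 4] = (57/20) / (7/10) = 57/14.

57/14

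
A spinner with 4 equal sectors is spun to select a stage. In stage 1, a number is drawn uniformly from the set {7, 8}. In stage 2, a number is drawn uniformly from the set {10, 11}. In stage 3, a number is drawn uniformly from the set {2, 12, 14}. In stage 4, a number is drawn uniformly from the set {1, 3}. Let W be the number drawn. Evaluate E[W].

22/3

E[W | stage 1] = (7+8)/2 = 15/2.
E[W | stage 2] = (10+11)/2 = 21/2.
E[W | stage 3] = (2+12+14)/3 = 28/3.
E[W | stage 4] = (1+3)/2 = 2.
E[W] = (1/4)·(15/2) + (1/4)·(21/2) + (1/4)·(28/3) + (1/4)·(2) = 22/3.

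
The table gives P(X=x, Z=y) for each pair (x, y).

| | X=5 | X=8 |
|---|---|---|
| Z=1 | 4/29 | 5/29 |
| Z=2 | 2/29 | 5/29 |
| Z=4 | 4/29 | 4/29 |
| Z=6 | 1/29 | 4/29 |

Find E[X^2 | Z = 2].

370/7

P(Z = 2) = 7/29.
Σ X^2·P over the event = 25·(2/29) + 64·(5/29) = 370/29.
E[X^2 | Z = 2] = (370/29) / (7/29) = 370/7.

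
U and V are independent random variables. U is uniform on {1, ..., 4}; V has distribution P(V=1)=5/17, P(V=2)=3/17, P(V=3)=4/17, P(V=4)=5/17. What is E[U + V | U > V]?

P(U > V) = 25/68.
Summing (U+V)·P(x,y) over outcomes with U > V gives 121/68.
E[U + V | U > V] = (121/68) / (25/68) = 121/25.

121/25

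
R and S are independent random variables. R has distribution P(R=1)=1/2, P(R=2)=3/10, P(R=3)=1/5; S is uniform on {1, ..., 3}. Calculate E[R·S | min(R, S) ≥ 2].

P(min(R, S) ≥ 2) = 1/3.
Summing RS·P(x,y) over outcomes with min(R, S) ≥ 2 gives 2.
E[R·S | min(R, S) ≥ 2] = (2) / (1/3) = 6.

6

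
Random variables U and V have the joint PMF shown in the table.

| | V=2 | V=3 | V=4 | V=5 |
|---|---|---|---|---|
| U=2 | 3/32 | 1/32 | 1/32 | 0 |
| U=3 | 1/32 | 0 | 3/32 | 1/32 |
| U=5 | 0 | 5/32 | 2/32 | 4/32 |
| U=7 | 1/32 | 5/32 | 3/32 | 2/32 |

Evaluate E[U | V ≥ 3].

P(V ≥ 3) = 27/32.
Summing U·P(U=x,V=y) over the conditioning event gives 141/32.
E[U | V ≥ 3] = (141/32) / (27/32) = 47/9.

47/9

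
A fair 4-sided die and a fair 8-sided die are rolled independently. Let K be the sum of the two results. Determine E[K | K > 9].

32/3

P(K > 9) = 3/16.
Σ over the event: 10·3/32 + 11·1/16 + 12·1/32 = 2.
E[K | K > 9] = (2) / (3/16) = 32/3.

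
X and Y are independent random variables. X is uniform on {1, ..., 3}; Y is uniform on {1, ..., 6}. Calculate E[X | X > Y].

8/3

P(X > Y) = 1/6.
Summing X·P(x,y) over outcomes with X > Y gives 4/9.
E[X | X > Y] = (4/9) / (1/6) = 8/3.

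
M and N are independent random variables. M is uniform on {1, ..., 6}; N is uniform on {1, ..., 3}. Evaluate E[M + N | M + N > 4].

P(M + N > 4) = 2/3.
Summing (M+N)·P(x,y) over outcomes with M + N > 4 gives 79/18.
E[M + N | M + N > 4] = (79/18) / (2/3) = 79/12.

79/12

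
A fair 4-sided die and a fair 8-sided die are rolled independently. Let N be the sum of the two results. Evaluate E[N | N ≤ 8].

P(N ≤ 8) = 11/16.
Σ over the event: 2·1/32 + 3·1/16 + 4·3/32 + 5·1/8 + 6·1/8 + 7·1/8 + 8·1/8 = 31/8.
E[N | N ≤ 8] = (31/8) / (11/16) = 62/11.

62/11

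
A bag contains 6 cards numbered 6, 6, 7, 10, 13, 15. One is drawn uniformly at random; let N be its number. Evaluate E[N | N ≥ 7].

45/4

P(N ≥ 7) = 2/3.
Σ over the event: 7·1/6 + 10·1/6 + 13·1/6 + 15·1/6 = 15/2.
E[N | N ≥ 7] = (15/2) / (2/3) = 45/4.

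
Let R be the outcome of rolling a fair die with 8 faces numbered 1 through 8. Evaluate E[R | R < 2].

1

Given R < 2, R is equally likely to be any of {1}.
E[R | R < 2] = (1) / 1 = 1.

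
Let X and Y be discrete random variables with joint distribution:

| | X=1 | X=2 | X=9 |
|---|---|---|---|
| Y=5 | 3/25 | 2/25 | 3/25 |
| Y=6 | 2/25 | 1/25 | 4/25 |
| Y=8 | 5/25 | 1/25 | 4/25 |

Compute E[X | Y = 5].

P(Y = 5) = 8/25.
Summing X·P(X=x,Y=y) over the conditioning event gives 34/25.
E[X | Y = 5] = (34/25) / (8/25) = 17/4.

17/4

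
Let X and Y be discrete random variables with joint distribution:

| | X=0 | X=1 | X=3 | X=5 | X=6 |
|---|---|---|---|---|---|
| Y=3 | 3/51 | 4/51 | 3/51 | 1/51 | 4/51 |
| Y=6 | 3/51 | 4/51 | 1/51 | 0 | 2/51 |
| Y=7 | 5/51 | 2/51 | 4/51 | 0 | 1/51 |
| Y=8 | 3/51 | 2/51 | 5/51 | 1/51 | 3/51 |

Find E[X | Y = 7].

5/3

P(Y = 7) = 4/17.
Summing X·P(X=x,Y=y) over the conditioning event gives 20/51.
E[X | Y = 7] = (20/51) / (4/17) = 5/3.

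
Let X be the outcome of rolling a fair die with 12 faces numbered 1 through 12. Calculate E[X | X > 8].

21/2

Given X > 8, X is equally likely to be any of {9, 10, 11, 12}.
E[X | X > 8] = (9 + 10 + 11 + 12) / 4 = 21/2.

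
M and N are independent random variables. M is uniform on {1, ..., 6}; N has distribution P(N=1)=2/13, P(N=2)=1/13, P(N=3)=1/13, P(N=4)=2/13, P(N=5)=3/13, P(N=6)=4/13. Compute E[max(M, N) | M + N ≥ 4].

P(M + N ≥ 4) = 73/78.
Summing max(M,N)·P(x,y) over outcomes with M + N ≥ 4 gives 371/78.
E[max(M, N) | M + N ≥ 4] = (371/78) / (73/78) = 371/73.

371/73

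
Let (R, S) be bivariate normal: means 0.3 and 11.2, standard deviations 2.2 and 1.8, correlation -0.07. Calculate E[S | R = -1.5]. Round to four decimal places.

11.3031

For a bivariate normal, E[S | R=x] = μ_S + ρ·(σ_S/σ_R)·(x − μ_R).
E[S | R=-1.5] = 11.2 + (-0.07)·(1.8/2.2)·(-1.5 − (0.3)) = 11.2 + (-0.057273)·(-1.8) = 11.3031.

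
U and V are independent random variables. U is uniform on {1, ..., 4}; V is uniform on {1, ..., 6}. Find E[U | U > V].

P(U > V) = 1/4.
Summing U·P(x,y) over outcomes with U > V gives 5/6.
E[U | U > V] = (5/6) / (1/4) = 10/3.

10/3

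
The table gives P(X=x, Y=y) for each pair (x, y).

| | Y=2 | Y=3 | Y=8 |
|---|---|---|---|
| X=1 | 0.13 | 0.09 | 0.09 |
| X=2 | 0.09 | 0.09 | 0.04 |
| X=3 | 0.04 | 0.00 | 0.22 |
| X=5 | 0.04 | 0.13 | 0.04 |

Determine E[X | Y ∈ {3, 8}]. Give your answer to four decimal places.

2.7857

P(Y ∈ {3, 8}) = 0.70.
Σ X·P over the event = 1·(0.09) + 1·(0.09) + 2·(0.09) + 2·(0.04) + 3·(0.22) + 5·(0.13) + 5·(0.04) = 1.95.
E[X | Y ∈ {3, 8}] = (1.95) / (0.70) = 2.7857.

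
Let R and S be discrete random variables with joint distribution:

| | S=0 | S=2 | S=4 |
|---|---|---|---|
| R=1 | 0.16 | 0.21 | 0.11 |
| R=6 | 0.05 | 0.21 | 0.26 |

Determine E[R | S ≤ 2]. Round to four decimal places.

3.0635

P(S ≤ 2) = 0.63.
Summing R·P(R=x,S=y) over the conditioning event gives 1.93.
E[R | S ≤ 2] = (1.93) / (0.63) = 3.0635.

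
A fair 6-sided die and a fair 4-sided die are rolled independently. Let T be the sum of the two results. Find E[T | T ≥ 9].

P(T ≥ 9) = 1/8.
Σ over the event: 9·1/12 + 10·1/24 = 7/6.
E[T | T ≥ 9] = (7/6) / (1/8) = 28/3.

28/3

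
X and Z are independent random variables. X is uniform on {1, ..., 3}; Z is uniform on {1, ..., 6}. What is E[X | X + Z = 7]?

2

Outcomes with X + Z = 7: (1,6), (2,5), (3,4), each with probability 1/18.
E[X | X + Z = 7] = (1 + 2 + 3) / 3 = 2.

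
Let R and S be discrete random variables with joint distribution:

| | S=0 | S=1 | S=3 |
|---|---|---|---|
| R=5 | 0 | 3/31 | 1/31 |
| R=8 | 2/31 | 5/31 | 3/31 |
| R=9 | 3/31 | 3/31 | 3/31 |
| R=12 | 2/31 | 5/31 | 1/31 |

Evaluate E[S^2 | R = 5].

3

P(R = 5) = 4/31.
Σ S^2·P over the event = 1·(3/31) + 9·(1/31) = 12/31.
E[S^2 | R = 5] = (12/31) / (4/31) = 3.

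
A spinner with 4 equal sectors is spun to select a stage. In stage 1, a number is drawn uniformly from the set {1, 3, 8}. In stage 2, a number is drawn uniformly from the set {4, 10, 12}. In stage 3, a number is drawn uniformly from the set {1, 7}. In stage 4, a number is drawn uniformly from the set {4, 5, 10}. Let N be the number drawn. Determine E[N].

E[N | stage 1] = (1+3+8)/3 = 4.
E[N | stage 2] = (4+10+12)/3 = 26/3.
E[N | stage 3] = (1+7)/2 = 4.
E[N | stage 4] = (4+5+10)/3 = 19/3.
E[N] = (1/4)·(4) + (1/4)·(26/3) + (1/4)·(4) + (1/4)·(19/3) = 23/4.

23/4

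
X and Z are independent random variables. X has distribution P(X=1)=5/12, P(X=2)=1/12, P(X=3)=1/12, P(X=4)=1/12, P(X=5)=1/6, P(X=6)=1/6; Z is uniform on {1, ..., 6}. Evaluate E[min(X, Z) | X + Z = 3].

1

P(X + Z = 3) = 1/12.
Summing min(X,Z)·P(x,y) over outcomes with X + Z = 3 gives 1/12.
E[min(X, Z) | X + Z = 3] = (1/12) / (1/12) = 1.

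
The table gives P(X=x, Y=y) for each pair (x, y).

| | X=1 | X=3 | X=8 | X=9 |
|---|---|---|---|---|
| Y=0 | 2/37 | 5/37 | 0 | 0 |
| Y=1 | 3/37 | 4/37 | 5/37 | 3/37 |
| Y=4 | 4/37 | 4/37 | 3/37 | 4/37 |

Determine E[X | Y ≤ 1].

P(Y ≤ 1) = 22/37.
Σ X·P over the event = 1·(2/37) + 1·(3/37) + 3·(5/37) + 3·(4/37) + 8·(5/37) + 9·(3/37) = 99/37.
E[X | Y ≤ 1] = (99/37) / (22/37) = 9/2.

9/2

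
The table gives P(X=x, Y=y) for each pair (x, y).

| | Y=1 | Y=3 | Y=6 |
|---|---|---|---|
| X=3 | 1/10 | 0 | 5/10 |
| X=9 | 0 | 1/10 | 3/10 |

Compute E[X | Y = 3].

9

P(Y = 3) = 1/10.
Σ X·P over the event = 9·(1/10) = 9/10.
E[X | Y = 3] = (9/10) / (1/10) = 9.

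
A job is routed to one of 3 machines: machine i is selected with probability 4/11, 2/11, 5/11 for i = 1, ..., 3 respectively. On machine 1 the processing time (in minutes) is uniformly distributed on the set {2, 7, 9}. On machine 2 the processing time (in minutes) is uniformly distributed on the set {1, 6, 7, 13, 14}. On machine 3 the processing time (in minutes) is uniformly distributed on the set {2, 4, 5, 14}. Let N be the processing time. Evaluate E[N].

1433/220

E[N | machine 1] = (2+7+9)/3 = 6.
E[N | machine 2] = (1+6+7+13+14)/5 = 41/5.
E[N | machine 3] = (2+4+5+14)/4 = 25/4.
By the law of total expectation,
E[N] = (4/11)·(6) + (2/11)·(41/5) + (5/11)·(25/4) = 1433/220.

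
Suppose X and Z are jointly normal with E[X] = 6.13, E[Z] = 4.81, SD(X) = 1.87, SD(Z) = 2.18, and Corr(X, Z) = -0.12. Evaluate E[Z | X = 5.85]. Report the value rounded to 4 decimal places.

4.8492

For a bivariate normal, E[Z | X=x] = μ_Z + ρ·(σ_Z/σ_X)·(x − μ_X).
E[Z | X=5.85] = 4.81 + (-0.12)·(2.18/1.87)·(5.85 − (6.13)) = 4.81 + (-0.13989)·(-0.28) = 4.8492.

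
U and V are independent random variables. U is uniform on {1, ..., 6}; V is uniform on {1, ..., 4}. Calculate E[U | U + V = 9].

Outcomes with U + V = 9: (5,4), (6,3), each with probability 1/24.
E[U | U + V = 9] = (5 + 6) / 2 = 11/2.

11/2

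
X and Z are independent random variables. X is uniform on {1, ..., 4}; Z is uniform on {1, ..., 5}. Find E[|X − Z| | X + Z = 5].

Outcomes with X + Z = 5: (1,4), (2,3), (3,2), (4,1), each with probability 1/20.
E[|X − Z| | X + Z = 5] = (3 + 1 + 1 + 3) / 4 = 2.

2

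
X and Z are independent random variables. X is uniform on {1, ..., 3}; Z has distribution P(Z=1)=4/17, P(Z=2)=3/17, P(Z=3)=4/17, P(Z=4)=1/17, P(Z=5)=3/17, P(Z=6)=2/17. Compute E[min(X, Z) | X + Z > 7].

19/7

P(X + Z > 7) = 7/51.
Summing min(X,Z)·P(x,y) over outcomes with X + Z > 7 gives 19/51.
E[min(X, Z) | X + Z > 7] = (19/51) / (7/51) = 19/7.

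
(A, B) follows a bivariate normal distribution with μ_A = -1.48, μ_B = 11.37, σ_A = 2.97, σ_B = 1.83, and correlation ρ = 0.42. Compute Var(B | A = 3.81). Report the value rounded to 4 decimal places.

2.7582

Var(B | A=x) = (1 − ρ²)·σ_B².
Var(B | A=3.81) = (1.83)²·(1 − (0.42)²) = 3.3489·0.8236 = 2.7582.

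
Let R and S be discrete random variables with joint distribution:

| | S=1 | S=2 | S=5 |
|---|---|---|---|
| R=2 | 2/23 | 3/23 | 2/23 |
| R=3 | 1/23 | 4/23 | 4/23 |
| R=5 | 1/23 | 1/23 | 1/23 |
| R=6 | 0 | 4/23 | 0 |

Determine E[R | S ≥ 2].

68/19

P(S ≥ 2) = 19/23.
Σ R·P over the event = 2·(3/23) + 2·(2/23) + 3·(4/23) + 3·(4/23) + 5·(1/23) + 5·(1/23) + 6·(4/23) = 68/23.
E[R | S ≥ 2] = (68/23) / (19/23) = 68/19.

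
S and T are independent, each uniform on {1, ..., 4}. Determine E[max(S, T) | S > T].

10/3

P(S > T) = 3/8.
Summing max(S,T)·P(x,y) over outcomes with S > T gives 5/4.
E[max(S, T) | S > T] = (5/4) / (3/8) = 10/3.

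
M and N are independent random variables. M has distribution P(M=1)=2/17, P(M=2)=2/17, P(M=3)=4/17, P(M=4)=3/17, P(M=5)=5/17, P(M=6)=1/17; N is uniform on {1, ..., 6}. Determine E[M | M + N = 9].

P(M + N = 9) = 13/102.
Summing M·P(x,y) over outcomes with M + N = 9 gives 55/102.
E[M | M + N = 9] = (55/102) / (13/102) = 55/13.

55/13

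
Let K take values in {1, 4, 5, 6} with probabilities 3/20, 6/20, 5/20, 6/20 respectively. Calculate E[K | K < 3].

1

P(K < 3) = 3/20.
Σ over the event: 1·3/20 = 3/20.
E[K | K < 3] = (3/20) / (3/20) = 1.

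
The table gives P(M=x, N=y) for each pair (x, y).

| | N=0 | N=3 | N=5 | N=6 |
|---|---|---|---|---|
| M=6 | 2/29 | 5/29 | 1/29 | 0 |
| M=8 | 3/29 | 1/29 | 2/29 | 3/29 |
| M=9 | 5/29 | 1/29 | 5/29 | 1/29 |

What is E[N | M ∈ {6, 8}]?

P(M ∈ {6, 8}) = 17/29.
Σ N·P over the event = 0·(2/29) + 3·(5/29) + 5·(1/29) + 0·(3/29) + 3·(1/29) + 5·(2/29) + 6·(3/29) = 51/29.
E[N | M ∈ {6, 8}] = (51/29) / (17/29) = 3.

3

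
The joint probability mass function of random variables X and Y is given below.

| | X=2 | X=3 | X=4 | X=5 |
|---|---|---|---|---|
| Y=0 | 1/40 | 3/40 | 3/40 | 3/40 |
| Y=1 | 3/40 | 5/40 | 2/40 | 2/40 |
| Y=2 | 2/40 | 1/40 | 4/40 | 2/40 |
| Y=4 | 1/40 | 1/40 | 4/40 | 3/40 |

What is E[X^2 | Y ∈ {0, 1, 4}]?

P(Y ∈ {0, 1, 4}) = 31/40.
Summing X^2·P(X=x,Y=y) over the conditioning event gives 89/8.
E[X^2 | Y ∈ {0, 1, 4}] = (89/8) / (31/40) = 445/31.

445/31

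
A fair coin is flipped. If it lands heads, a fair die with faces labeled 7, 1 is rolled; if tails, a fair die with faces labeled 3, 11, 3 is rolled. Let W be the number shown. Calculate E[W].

29/6

E[W | heads] = (7+1)/2 = 4.
E[W | tails] = (3+11+3)/3 = 17/3.
By the law of total expectation,
E[W] = (1/2)·(4) + (1/2)·(17/3) = 29/6.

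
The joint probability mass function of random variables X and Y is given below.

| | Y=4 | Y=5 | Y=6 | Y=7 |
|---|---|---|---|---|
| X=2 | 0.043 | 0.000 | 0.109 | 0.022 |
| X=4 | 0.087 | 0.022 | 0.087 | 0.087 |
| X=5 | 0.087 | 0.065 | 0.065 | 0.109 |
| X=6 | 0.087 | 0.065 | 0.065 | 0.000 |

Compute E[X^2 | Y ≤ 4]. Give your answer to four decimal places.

22.6020

P(Y ≤ 4) = 0.304.
Σ X^2·P over the event = 4·(0.043) + 16·(0.087) + 25·(0.087) + 36·(0.087) = 6.871.
E[X^2 | Y ≤ 4] = (6.871) / (0.304) = 22.6020.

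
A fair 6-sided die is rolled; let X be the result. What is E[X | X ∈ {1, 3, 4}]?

P(X ∈ {1, 3, 4}) = 1/2.
Σ over the event: 1·1/6 + 3·1/6 + 4·1/6 = 4/3.
E[X | X ∈ {1, 3, 4}] = (4/3) / (1/2) = 8/3.

8/3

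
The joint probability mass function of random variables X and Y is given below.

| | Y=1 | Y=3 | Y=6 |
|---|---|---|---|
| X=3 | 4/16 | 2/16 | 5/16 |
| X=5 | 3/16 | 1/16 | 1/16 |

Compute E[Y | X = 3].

P(X = 3) = 11/16.
Summing Y·P(X=x,Y=y) over the conditioning event gives 5/2.
E[Y | X = 3] = (5/2) / (11/16) = 40/11.

40/11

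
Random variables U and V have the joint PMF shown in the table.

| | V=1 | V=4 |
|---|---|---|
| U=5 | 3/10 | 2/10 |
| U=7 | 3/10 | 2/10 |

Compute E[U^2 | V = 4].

37

P(V = 4) = 2/5.
Σ U^2·P over the event = 25·(2/10) + 49·(2/10) = 74/5.
E[U^2 | V = 4] = (74/5) / (2/5) = 37.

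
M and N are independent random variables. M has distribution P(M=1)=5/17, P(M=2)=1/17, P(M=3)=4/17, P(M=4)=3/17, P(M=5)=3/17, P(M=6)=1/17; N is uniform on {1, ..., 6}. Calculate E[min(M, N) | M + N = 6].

P(M + N = 6) = 8/51.
Summing min(M,N)·P(x,y) over outcomes with M + N = 6 gives 14/51.
E[min(M, N) | M + N = 6] = (14/51) / (8/51) = 7/4.

7/4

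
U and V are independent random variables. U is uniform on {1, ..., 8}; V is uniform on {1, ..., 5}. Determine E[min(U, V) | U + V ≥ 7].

78/25

P(U + V ≥ 7) = 5/8.
Summing min(U,V)·P(x,y) over outcomes with U + V ≥ 7 gives 39/20.
E[min(U, V) | U + V ≥ 7] = (39/20) / (5/8) = 78/25.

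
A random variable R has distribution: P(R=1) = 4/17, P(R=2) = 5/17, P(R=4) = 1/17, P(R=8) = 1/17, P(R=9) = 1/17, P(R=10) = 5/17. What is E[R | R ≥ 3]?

P(R ≥ 3) = 8/17.
Σ over the event: 4·1/17 + 8·1/17 + 9·1/17 + 10·5/17 = 71/17.
E[R | R ≥ 3] = (71/17) / (8/17) = 71/8.

71/8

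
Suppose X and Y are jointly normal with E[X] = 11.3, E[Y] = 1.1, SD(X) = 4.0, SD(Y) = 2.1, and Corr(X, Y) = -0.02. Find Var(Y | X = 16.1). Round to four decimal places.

4.4082

The conditional variance in a bivariate normal is σ_Y²(1 − ρ²), independent of x.
Var(Y | X=16.1) = (2.1)²·(1 − (-0.02)²) = 4.41·0.9996 = 4.4082.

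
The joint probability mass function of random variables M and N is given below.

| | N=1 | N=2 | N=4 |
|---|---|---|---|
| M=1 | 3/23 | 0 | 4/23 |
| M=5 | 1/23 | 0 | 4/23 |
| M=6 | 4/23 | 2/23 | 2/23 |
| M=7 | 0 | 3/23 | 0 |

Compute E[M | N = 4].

18/5

P(N = 4) = 10/23.
Summing M·P(M=x,N=y) over the conditioning event gives 36/23.
E[M | N = 4] = (36/23) / (10/23) = 18/5.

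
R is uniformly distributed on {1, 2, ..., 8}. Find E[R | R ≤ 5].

3

Given R ≤ 5, R is equally likely to be any of {1, 2, 3, 4, 5}.
E[R | R ≤ 5] = (1 + 2 + 3 + 4 + 5) / 5 = 3.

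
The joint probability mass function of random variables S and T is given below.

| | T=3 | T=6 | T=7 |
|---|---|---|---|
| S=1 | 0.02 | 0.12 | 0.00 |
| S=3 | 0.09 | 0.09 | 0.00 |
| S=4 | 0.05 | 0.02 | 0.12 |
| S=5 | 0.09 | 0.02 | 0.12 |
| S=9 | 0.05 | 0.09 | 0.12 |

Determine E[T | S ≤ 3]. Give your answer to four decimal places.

P(S ≤ 3) = 0.32.
Σ T·P over the event = 3·(0.02) + 6·(0.12) + 3·(0.09) + 6·(0.09) = 1.59.
E[T | S ≤ 3] = (1.59) / (0.32) = 4.9688.

4.9688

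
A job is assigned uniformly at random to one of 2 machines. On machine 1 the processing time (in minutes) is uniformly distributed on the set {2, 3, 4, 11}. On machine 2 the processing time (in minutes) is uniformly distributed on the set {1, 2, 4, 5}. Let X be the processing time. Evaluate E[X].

E[X | machine 1] = (2+3+4+11)/4 = 5.
E[X | machine 2] = (1+2+4+5)/4 = 3.
E[X] = (1/2)·(5) + (1/2)·(3) = 4.

4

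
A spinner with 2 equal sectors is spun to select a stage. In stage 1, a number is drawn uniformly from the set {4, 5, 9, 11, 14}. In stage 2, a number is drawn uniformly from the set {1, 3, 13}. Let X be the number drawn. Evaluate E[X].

E[X | stage 1] = (4+5+9+11+14)/5 = 43/5.
E[X | stage 2] = (1+3+13)/3 = 17/3.
E[X] = (1/2)·(43/5) + (1/2)·(17/3) = 107/15.

107/15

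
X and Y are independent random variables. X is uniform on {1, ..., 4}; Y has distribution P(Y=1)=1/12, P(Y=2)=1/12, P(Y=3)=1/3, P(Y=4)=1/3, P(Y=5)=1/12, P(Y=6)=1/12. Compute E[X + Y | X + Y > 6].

146/19

P(X + Y > 6) = 19/48.
Summing (X+Y)·P(x,y) over outcomes with X + Y > 6 gives 73/24.
E[X + Y | X + Y > 6] = (73/24) / (19/48) = 146/19.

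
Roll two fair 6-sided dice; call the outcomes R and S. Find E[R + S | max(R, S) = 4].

P(max(R, S) = 4) = 7/36.
Summing (R+S)·P(x,y) over outcomes with max(R, S) = 4 gives 11/9.
E[R + S | max(R, S) = 4] = (11/9) / (7/36) = 44/7.

44/7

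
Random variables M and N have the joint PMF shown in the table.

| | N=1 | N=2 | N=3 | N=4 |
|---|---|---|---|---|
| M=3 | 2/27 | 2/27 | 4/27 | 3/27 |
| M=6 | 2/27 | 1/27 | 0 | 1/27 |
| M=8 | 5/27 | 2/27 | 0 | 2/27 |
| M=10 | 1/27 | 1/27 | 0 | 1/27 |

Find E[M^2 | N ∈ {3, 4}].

327/11

P(N ∈ {3, 4}) = 11/27.
Σ M^2·P over the event = 9·(4/27) + 9·(3/27) + 36·(1/27) + 64·(2/27) + 100·(1/27) = 109/9.
E[M^2 | N ∈ {3, 4}] = (109/9) / (11/27) = 327/11.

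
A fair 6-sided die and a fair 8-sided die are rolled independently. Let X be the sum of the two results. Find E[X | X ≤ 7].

16/3

P(X ≤ 7) = 7/16.
Σ over the event: 2·1/48 + 3·1/24 + 4·1/16 + 5·1/12 + 6·5/48 + 7·1/8 = 7/3.
E[X | X ≤ 7] = (7/3) / (7/16) = 16/3.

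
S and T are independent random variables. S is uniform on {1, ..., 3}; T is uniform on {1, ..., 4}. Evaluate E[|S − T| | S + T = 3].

1

Outcomes with S + T = 3: (1,2), (2,1), each with probability 1/12.
E[|S − T| | S + T = 3] = (1 + 1) / 2 = 1.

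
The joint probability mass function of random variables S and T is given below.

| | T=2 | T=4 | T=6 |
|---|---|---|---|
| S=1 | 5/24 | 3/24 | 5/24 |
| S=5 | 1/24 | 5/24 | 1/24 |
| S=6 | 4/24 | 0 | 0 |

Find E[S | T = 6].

P(T = 6) = 1/4.
Summing S·P(S=x,T=y) over the conditioning event gives 5/12.
E[S | T = 6] = (5/12) / (1/4) = 5/3.

5/3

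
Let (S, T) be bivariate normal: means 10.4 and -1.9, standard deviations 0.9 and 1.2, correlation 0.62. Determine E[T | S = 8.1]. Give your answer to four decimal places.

For a bivariate normal, E[T | S=x] = μ_T + ρ·(σ_T/σ_S)·(x − μ_S).
E[T | S=8.1] = -1.9 + (0.62)·(1.2/0.9)·(8.1 − (10.4)) = -1.9 + (0.82667)·(-2.3) = -3.8013.

-3.8013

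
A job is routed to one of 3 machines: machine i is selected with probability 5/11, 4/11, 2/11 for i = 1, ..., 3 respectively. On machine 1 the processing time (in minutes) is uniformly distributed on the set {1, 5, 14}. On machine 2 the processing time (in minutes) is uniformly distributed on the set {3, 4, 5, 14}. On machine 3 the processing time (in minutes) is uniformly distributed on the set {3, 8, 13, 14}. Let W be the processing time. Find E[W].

235/33

E[W | machine 1] = (1+5+14)/3 = 20/3.
E[W | machine 2] = (3+4+5+14)/4 = 13/2.
E[W | machine 3] = (3+8+13+14)/4 = 19/2.
E[W] = (5/11)·(20/3) + (4/11)·(13/2) + (2/11)·(19/2) = 235/33.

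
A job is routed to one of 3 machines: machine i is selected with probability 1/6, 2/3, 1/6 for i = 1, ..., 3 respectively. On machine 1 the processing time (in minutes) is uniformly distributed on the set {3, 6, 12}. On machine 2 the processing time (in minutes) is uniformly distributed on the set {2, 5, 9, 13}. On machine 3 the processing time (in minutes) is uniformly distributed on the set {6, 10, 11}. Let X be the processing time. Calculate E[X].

15/2

E[X | machine 1] = (3+6+12)/3 = 7.
E[X | machine 2] = (2+5+9+13)/4 = 29/4.
E[X | machine 3] = (6+10+11)/3 = 9.
By the law of total expectation,
E[X] = (1/6)·(7) + (2/3)·(29/4) + (1/6)·(9) = 15/2.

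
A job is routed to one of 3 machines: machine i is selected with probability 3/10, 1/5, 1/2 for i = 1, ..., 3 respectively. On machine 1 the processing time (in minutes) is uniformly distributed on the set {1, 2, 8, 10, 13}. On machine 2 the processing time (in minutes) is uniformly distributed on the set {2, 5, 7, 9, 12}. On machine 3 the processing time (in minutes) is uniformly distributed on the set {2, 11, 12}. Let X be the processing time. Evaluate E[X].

E[X | machine 1] = (1+2+8+10+13)/5 = 34/5.
E[X | machine 2] = (2+5+7+9+12)/5 = 7.
E[X | machine 3] = (2+11+12)/3 = 25/3.
E[X] = (3/10)·(34/5) + (1/5)·(7) + (1/2)·(25/3) = 1141/150.

1141/150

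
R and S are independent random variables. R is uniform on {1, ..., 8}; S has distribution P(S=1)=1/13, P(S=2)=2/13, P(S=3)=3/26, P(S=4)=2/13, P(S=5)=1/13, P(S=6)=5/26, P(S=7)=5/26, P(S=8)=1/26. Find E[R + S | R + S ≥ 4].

929/100

P(R + S ≥ 4) = 25/26.
Summing (R+S)·P(x,y) over outcomes with R + S ≥ 4 gives 929/104.
E[R + S | R + S ≥ 4] = (929/104) / (25/26) = 929/100.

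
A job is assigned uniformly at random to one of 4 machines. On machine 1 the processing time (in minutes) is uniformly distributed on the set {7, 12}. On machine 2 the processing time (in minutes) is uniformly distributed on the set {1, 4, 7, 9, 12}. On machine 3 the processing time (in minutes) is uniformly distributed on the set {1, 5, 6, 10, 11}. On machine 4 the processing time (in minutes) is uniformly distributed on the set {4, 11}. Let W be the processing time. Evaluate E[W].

151/20

E[W | machine 1] = (7+12)/2 = 19/2.
E[W | machine 2] = (1+4+7+9+12)/5 = 33/5.
E[W | machine 3] = (1+5+6+10+11)/5 = 33/5.
E[W | machine 4] = (4+11)/2 = 15/2.
E[W] = (1/4)·(19/2) + (1/4)·(33/5) + (1/4)·(33/5) + (1/4)·(15/2) = 151/20.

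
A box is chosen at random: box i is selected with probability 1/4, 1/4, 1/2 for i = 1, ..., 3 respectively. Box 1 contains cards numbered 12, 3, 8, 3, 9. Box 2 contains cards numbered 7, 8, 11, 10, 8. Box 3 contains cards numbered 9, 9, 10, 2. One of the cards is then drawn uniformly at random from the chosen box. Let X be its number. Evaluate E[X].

E[X | box 1] = (12+3+8+3+9)/5 = 7.
E[X | box 2] = (7+8+11+10+8)/5 = 44/5.
E[X | box 3] = (9+9+10+2)/4 = 15/2.
By the law of total expectation,
E[X] = (1/4)·(7) + (1/4)·(44/5) + (1/2)·(15/2) = 77/10.

77/10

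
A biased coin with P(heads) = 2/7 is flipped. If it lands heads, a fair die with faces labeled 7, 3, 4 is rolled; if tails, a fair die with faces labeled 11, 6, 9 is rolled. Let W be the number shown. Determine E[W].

E[W | heads] = (7+3+4)/3 = 14/3.
E[W | tails] = (11+6+9)/3 = 26/3.
E[W] = (2/7)·(14/3) + (5/7)·(26/3) = 158/21.

158/21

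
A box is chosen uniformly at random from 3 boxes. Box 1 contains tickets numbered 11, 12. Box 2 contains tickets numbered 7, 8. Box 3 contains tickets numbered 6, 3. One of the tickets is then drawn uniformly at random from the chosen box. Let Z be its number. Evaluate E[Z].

E[Z | box 1] = (11+12)/2 = 23/2.
E[Z | box 2] = (7+8)/2 = 15/2.
E[Z | box 3] = (6+3)/2 = 9/2.
E[Z] = (1/3)·(23/2) + (1/3)·(15/2) + (1/3)·(9/2) = 47/6.

47/6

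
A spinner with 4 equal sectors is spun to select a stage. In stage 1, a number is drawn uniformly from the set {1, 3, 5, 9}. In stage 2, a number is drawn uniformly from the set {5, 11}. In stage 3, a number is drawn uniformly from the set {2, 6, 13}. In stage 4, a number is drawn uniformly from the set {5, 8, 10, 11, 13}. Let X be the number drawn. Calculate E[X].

289/40

E[X | stage 1] = (1+3+5+9)/4 = 9/2.
E[X | stage 2] = (5+11)/2 = 8.
E[X | stage 3] = (2+6+13)/3 = 7.
E[X | stage 4] = (5+8+10+11+13)/5 = 47/5.
E[X] = (1/4)·(9/2) + (1/4)·(8) + (1/4)·(7) + (1/4)·(47/5) = 289/40.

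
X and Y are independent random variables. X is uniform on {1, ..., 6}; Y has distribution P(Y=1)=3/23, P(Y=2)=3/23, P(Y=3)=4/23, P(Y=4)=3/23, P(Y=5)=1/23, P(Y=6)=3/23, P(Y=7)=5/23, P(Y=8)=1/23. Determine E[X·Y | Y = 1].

7/2

P(Y = 1) = 3/23.
Summing XY·P(x,y) over outcomes with Y = 1 gives 21/46.
E[X·Y | Y = 1] = (21/46) / (3/23) = 7/2.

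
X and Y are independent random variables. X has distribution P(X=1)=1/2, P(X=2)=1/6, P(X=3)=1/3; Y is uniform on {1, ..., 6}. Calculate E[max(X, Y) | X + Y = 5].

P(X + Y = 5) = 1/6.
Summing max(X,Y)·P(x,y) over outcomes with X + Y = 5 gives 7/12.
E[max(X, Y) | X + Y = 5] = (7/12) / (1/6) = 7/2.

7/2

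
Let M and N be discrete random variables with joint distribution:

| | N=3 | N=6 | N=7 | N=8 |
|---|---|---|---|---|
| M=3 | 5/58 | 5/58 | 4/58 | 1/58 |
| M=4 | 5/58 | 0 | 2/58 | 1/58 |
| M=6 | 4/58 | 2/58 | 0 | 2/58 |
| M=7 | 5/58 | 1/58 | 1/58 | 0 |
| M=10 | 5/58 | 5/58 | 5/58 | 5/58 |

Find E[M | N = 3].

6

P(N = 3) = 12/29.
Σ M·P over the event = 3·(5/58) + 4·(5/58) + 6·(4/58) + 7·(5/58) + 10·(5/58) = 72/29.
E[M | N = 3] = (72/29) / (12/29) = 6.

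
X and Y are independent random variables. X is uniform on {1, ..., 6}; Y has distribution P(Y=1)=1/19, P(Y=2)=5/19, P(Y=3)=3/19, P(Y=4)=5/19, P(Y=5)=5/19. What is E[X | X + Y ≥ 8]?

P(X + Y ≥ 8) = 23/57.
Summing X·P(x,y) over outcomes with X + Y ≥ 8 gives 2.
E[X | X + Y ≥ 8] = (2) / (23/57) = 114/23.

114/23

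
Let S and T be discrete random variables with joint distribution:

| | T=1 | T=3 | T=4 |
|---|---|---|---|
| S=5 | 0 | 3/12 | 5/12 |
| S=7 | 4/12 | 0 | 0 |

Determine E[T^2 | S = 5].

107/8

P(S = 5) = 2/3.
Σ T^2·P over the event = 9·(3/12) + 16·(5/12) = 107/12.
E[T^2 | S = 5] = (107/12) / (2/3) = 107/8.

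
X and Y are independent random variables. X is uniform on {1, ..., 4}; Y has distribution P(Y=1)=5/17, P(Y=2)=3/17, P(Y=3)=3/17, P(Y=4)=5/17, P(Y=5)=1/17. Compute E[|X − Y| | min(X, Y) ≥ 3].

11/18

P(min(X, Y) ≥ 3) = 9/34.
Summing |X−Y|·P(x,y) over outcomes with min(X, Y) ≥ 3 gives 11/68.
E[|X − Y| | min(X, Y) ≥ 3] = (11/68) / (9/34) = 11/18.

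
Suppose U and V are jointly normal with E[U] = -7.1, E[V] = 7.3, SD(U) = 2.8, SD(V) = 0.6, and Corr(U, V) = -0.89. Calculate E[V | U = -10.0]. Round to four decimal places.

For a bivariate normal, E[V | U=x] = μ_V + ρ·(σ_V/σ_U)·(x − μ_U).
E[V | U=-10.0] = 7.3 + (-0.89)·(0.6/2.8)·(-10.0 − (-7.1)) = 7.3 + (-0.19071)·(-2.9) = 7.8531.

7.8531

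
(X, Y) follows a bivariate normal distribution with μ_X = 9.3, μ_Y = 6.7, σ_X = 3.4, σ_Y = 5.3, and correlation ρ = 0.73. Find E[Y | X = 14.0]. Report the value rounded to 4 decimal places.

E[Y | X=x] = μ_Y + ρ(σ_Y/σ_X)(x − μ_X) for jointly normal variables.
E[Y | X=14.0] = 6.7 + (0.73)·(5.3/3.4)·(14.0 − (9.3)) = 6.7 + (1.13794)·(4.7) = 12.0483.

12.0483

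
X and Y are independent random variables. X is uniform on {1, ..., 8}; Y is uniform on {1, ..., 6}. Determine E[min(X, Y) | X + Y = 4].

4/3

Outcomes with X + Y = 4: (1,3), (2,2), (3,1), each with probability 1/48.
E[min(X, Y) | X + Y = 4] = (1 + 2 + 1) / 3 = 4/3.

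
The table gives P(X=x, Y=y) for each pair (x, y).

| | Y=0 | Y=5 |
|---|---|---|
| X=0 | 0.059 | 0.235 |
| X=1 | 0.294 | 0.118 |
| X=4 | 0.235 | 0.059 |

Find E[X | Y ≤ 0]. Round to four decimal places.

P(Y ≤ 0) = 0.588.
Σ X·P over the event = 0·(0.059) + 1·(0.294) + 4·(0.235) = 1.234.
E[X | Y ≤ 0] = (1.234) / (0.588) = 2.0986.

2.0986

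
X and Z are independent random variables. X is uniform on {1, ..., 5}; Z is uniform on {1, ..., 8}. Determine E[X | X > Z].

Outcomes with X > Z: (2,1), (3,1), (3,2), (4,1), (4,2), (4,3), (5,1), (5,2), (5,3), (5,4), each with probability 1/40.
E[X | X > Z] = (2 + 3 + 3 + 4 + 4 + 4 + 5 + 5 + 5 + 5) / 10 = 4.

4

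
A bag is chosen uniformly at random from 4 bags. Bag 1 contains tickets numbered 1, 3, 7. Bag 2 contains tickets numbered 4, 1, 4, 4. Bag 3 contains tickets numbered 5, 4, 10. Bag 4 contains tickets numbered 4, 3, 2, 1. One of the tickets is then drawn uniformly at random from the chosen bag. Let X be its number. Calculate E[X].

63/16

E[X | bag 1] = (1+3+7)/3 = 11/3.
E[X | bag 2] = (4+1+4+4)/4 = 13/4.
E[X | bag 3] = (5+4+10)/3 = 19/3.
E[X | bag 4] = (4+3+2+1)/4 = 5/2.
E[X] = (1/4)·(11/3) + (1/4)·(13/4) + (1/4)·(19/3) + (1/4)·(5/2) = 63/16.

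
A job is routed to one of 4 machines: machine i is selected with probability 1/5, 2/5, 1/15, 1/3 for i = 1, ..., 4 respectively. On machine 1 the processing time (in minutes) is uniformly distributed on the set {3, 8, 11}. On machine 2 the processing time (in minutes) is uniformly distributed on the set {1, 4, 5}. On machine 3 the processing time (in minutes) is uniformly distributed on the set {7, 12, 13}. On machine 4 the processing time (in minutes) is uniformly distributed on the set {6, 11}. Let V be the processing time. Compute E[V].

571/90

E[V | machine 1] = (3+8+11)/3 = 22/3.
E[V | machine 2] = (1+4+5)/3 = 10/3.
E[V | machine 3] = (7+12+13)/3 = 32/3.
E[V | machine 4] = (6+11)/2 = 17/2.
E[V] = (1/5)·(22/3) + (2/5)·(10/3) + (1/15)·(32/3) + (1/3)·(17/2) = 571/90.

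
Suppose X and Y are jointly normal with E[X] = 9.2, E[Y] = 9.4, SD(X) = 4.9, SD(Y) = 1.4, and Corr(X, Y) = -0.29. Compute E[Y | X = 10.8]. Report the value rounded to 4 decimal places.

9.2674

E[Y | X=x] = μ_Y + ρ(σ_Y/σ_X)(x − μ_X) for jointly normal variables.
E[Y | X=10.8] = 9.4 + (-0.29)·(1.4/4.9)·(10.8 − (9.2)) = 9.4 + (-0.082857)·(1.6) = 9.2674.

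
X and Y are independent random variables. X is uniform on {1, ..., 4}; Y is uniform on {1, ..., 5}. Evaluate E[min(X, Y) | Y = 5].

5/2

Outcomes with Y = 5: (1,5), (2,5), (3,5), (4,5), each with probability 1/20.
E[min(X, Y) | Y = 5] = (1 + 2 + 3 + 4) / 4 = 5/2.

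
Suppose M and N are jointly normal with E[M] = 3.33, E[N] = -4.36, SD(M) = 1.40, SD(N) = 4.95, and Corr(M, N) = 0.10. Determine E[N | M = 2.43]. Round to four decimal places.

The regression of N on M has slope ρ·σ_N/σ_M and passes through (μ_M, μ_N).
E[N | M=2.43] = -4.36 + (0.10)·(4.95/1.40)·(2.43 − (3.33)) = -4.36 + (0.35357)·(-0.9) = -4.6782.

-4.6782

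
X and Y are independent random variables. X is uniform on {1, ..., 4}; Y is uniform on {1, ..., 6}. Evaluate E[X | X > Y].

Outcomes with X > Y: (2,1), (3,1), (3,2), (4,1), (4,2), (4,3), each with probability 1/24.
E[X | X > Y] = (2 + 3 + 3 + 4 + 4 + 4) / 6 = 10/3.

10/3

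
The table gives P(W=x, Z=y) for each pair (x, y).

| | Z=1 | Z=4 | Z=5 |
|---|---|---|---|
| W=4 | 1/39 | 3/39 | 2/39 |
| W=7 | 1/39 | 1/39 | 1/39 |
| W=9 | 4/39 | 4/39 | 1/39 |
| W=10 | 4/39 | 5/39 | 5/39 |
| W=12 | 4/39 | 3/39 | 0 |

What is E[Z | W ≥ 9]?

3

P(W ≥ 9) = 10/13.
Σ Z·P over the event = 1·(4/39) + 4·(4/39) + 5·(1/39) + 1·(4/39) + 4·(5/39) + 5·(5/39) + 1·(4/39) + 4·(3/39) = 30/13.
E[Z | W ≥ 9] = (30/13) / (10/13) = 3.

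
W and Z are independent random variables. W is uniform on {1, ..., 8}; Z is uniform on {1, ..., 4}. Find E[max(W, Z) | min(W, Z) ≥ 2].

P(min(W, Z) ≥ 2) = 21/32.
Summing max(W,Z)·P(x,y) over outcomes with min(W, Z) ≥ 2 gives 109/32.
E[max(W, Z) | min(W, Z) ≥ 2] = (109/32) / (21/32) = 109/21.

109/21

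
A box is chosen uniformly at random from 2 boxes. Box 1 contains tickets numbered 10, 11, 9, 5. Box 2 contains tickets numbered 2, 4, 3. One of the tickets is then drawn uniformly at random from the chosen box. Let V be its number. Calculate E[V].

E[V | box 1] = (10+11+9+5)/4 = 35/4.
E[V | box 2] = (2+4+3)/3 = 3.
By the law of total expectation,
E[V] = (1/2)·(35/4) + (1/2)·(3) = 47/8.

47/8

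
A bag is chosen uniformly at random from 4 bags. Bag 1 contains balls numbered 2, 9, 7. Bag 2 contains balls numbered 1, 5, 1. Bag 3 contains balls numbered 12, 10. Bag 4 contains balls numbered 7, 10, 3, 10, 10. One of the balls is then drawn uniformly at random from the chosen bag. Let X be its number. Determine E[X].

41/6

E[X | bag 1] = (2+9+7)/3 = 6.
E[X | bag 2] = (1+5+1)/3 = 7/3.
E[X | bag 3] = (12+10)/2 = 11.
E[X | bag 4] = (7+10+3+10+10)/5 = 8.
By the law of total expectation,
E[X] = (1/4)·(6) + (1/4)·(7/3) + (1/4)·(11) + (1/4)·(8) = 41/6.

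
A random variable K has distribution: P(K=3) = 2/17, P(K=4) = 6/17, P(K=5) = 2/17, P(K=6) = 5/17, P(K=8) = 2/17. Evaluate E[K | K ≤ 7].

14/3

P(K ≤ 7) = 15/17.
Σ over the event: 3·2/17 + 4·6/17 + 5·2/17 + 6·5/17 = 70/17.
E[K | K ≤ 7] = (70/17) / (15/17) = 14/3.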